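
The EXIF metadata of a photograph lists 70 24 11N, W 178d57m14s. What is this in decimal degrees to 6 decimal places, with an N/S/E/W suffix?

70.403056° N, 178.953889° W

Lat: 24′ + 11″ = 24.18333′; 70 + 24.18333/60 = 70.4030556
Lon: 57′ + 14″ = 57.23333′; 178 + 57.23333/60 = 178.9538889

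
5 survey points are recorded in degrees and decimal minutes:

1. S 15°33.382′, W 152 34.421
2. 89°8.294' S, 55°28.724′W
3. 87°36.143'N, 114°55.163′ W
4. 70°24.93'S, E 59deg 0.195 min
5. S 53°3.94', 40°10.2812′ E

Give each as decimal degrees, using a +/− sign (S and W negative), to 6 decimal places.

1. -15.556367, -152.573683
2. -89.138233, -55.478733
3. 87.602383, -114.919383
4. -70.415500, 59.003250
5. -53.065667, 40.171353

Point 1:
  Latitude: 33.382′ = 0.556367°; total 15.5563667
  hemisphere S, so the sign is −
  Longitude: 34.421′ = 0.573683°; total 152.5736833
  hemisphere W, so the sign is −
Point 2:
  Lat: 89 + 8.294/60 = 89.1382333
  S ⇒ negate
  λ: 28.724′ = 0.478733°; total 55.4787333
  hemisphere W, so the sign is −
Point 3:
  Latitude: 36.143′ = 0.602383°; total 87.6023833
  N ⇒ keep positive
  Longitude: 55.163′ = 0.919383°; total 114.9193833
  hemisphere W, so the sign is −
Point 4:
  Latitude: 24.93′ = 0.415500°; total 70.4155000
  S ⇒ negate
  Lon: 0.195′ = 0.003250°; total 59.0032500
  E ⇒ keep positive
Point 5:
  Latitude: 53 + 3.94/60 = 53.0656667
  S ⇒ negate
  λ: 10.2812′ = 0.171353°; total 40.1713533
  E → positive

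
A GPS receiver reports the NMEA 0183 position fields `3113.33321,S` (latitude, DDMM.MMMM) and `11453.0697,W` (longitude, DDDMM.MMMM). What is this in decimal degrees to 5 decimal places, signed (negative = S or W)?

Latitude: degrees = first 2 digits = 31, minutes = 13.33321; 31 + 13.33321/60 = 31.222220
S ⇒ negate
λ: degrees = first 3 digits = 114, minutes = 53.0697; 114 + 53.0697/60 = 114.884495
hemisphere W, so the sign is −

-31.22222, -114.88450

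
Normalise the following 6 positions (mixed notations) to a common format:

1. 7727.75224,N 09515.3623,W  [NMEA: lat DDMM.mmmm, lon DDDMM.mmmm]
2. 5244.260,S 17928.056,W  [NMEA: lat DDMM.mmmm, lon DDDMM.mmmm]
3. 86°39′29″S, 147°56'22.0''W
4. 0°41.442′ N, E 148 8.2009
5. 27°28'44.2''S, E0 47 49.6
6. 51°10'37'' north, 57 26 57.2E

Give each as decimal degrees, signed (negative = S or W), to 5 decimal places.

1. 77.46254, -95.25604
2. -52.73767, -179.46760
3. -86.65806, -147.93944
4. 0.69070, 148.13668
5. -27.47894, 0.79711
6. 51.17694, 57.44922

Point 1:
  Lat: degrees = first 2 digits = 77, minutes = 27.75224; 77 + 27.75224/60 = 77.462537
  N ⇒ keep positive
  Lon: split at 3 digits → 095° and 15.3623′; 95 + 15.3623/60 = 95.256038
  W ⇒ negate
Point 2:
  Latitude: split at 2 digits → 52° and 44.26′; 52 + 44.26/60 = 52.737667
  S → negative
  Longitude: degrees = first 3 digits = 179, minutes = 28.056; 179 + 28.056/60 = 179.467600
  W → negative
Point 3:
  Latitude: 86 + 39/60 + 29/3600 = 86.658056
  S → negative
  Longitude: 147° + 56/60 + 22/3600 = 147 + 0.933333 + 0.006111 = 147.939444
  hemisphere W, so the sign is −
Point 4:
  Latitude: 0 + 41.442/60 = 0.690700
  N → positive
  Lon: 8.2009′ = 0.136682°; total 148.136682
  E → positive
Point 5:
  φ: 27° + 28/60 + 44.2/3600 = 27 + 0.466667 + 0.012278 = 27.478944
  S → negative
  Longitude: 0 + 47/60 + 49.6/3600 = 0.797111
  E → positive
Point 6:
  Lat: 51 + 10/60 + 37/3600 = 51.176944
  N ⇒ keep positive
  λ: 57° + 26/60 + 57.2/3600 = 57 + 0.433333 + 0.015889 = 57.449222
  E ⇒ keep positive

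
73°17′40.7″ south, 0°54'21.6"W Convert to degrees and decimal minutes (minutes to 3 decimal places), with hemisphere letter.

73° 17.678′ S, 0° 54.360′ W

φ: seconds/60 = 0.67833; minutes = 17 + 0.67833 = 17.67833
λ: 54 + 21.6/60 = 54.36000′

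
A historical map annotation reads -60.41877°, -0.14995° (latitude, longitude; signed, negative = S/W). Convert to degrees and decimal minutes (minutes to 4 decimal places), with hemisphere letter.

Latitude is negative → S; |value| = 60.418770
Lat: minutes = (60.418770 − 60) × 60 = 25.126200
Longitude is negative → W; |value| = 0.149950
λ: 0° + 0.149950 × 60 = 0° 8.997000′

60° 25.1262′ S, 0° 8.9970′ W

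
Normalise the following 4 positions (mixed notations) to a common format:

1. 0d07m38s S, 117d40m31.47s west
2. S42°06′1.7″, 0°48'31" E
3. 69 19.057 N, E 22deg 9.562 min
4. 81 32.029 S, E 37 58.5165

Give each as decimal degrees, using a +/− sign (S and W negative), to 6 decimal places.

Point 1:
  Lat: 0 + 7/60 + 38/3600 = 0.1272222
  S → negative
  Lon: 117 + 40/60 + 31.47/3600 = 117.6754083
  W ⇒ negate
Point 2:
  φ: 42° + 6/60 + 1.7/3600 = 42 + 0.100000 + 0.000472 = 42.1004722
  hemisphere S, so the sign is −
  λ: 48′ + 31″ = 48.51667′; 0 + 48.51667/60 = 0.8086111
  E → positive
Point 3:
  φ: 69 + 19.057/60 = 69.3176167
  N ⇒ keep positive
  Longitude: 22 + 9.562/60 = 22.1593667
  E ⇒ keep positive
Point 4:
  Latitude: 32.029′ = 0.533817°; total 81.5338167
  S → negative
  Longitude: 58.5165′ = 0.975275°; total 37.9752750
  E ⇒ keep positive

1. -0.127222, -117.675408
2. -42.100472, 0.808611
3. 69.317617, 22.159367
4. -81.533817, 37.975275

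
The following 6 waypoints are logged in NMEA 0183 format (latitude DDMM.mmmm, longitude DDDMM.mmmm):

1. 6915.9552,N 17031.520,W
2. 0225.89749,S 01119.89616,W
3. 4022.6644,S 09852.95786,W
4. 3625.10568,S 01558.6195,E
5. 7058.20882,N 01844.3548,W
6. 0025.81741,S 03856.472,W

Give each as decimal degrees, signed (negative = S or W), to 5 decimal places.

Point 1:
  φ: split at 2 digits → 69° and 15.9552′; 69 + 15.9552/60 = 69.265920
  N → positive
  λ: degrees = first 3 digits = 170, minutes = 31.52; 170 + 31.52/60 = 170.525333
  W ⇒ negate
Point 2:
  Lat: degrees = first 2 digits = 2, minutes = 25.89749; 2 + 25.89749/60 = 2.431625
  S → negative
  Longitude: degrees = first 3 digits = 11, minutes = 19.89616; 11 + 19.89616/60 = 11.331603
  W ⇒ negate
Point 3:
  Latitude: split at 2 digits → 40° and 22.6644′; 40 + 22.6644/60 = 40.377740
  S → negative
  Longitude: degrees = first 3 digits = 98, minutes = 52.95786; 98 + 52.95786/60 = 98.882631
  hemisphere W, so the sign is −
Point 4:
  Latitude: split at 2 digits → 36° and 25.10568′; 36 + 25.10568/60 = 36.418428
  hemisphere S, so the sign is −
  Lon: split at 3 digits → 015° and 58.6195′; 15 + 58.6195/60 = 15.976992
  E ⇒ keep positive
Point 5:
  Lat: split at 2 digits → 70° and 58.20882′; 70 + 58.20882/60 = 70.970147
  N → positive
  Longitude: split at 3 digits → 018° and 44.3548′; 18 + 44.3548/60 = 18.739247
  hemisphere W, so the sign is −
Point 6:
  Lat: split at 2 digits → 00° and 25.81741′; 0 + 25.81741/60 = 0.430290
  S → negative
  λ: split at 3 digits → 038° and 56.472′; 38 + 56.472/60 = 38.941200
  W → negative

1. 69.26592, -170.52533
2. -2.43162, -11.33160
3. -40.37774, -98.88263
4. -36.41843, 15.97699
5. 70.97015, -18.73925
6. -0.43029, -38.94120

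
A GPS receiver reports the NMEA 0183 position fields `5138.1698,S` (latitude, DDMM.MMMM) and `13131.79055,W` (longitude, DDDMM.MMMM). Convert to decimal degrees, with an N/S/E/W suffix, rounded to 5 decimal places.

51.63616° S, 131.52984° W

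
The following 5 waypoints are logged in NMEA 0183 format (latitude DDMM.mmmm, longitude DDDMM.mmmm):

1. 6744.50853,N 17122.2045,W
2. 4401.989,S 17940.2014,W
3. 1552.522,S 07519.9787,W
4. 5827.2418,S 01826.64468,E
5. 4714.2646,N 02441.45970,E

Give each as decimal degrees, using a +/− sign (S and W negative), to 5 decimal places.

Point 1:
  φ: degrees = first 2 digits = 67, minutes = 44.50853; 67 + 44.50853/60 = 67.741809
  N → positive
  Lon: degrees = first 3 digits = 171, minutes = 22.2045; 171 + 22.2045/60 = 171.370075
  W → negative
Point 2:
  Lat: split at 2 digits → 44° and 1.989′; 44 + 1.989/60 = 44.033150
  S → negative
  Longitude: degrees = first 3 digits = 179, minutes = 40.2014; 179 + 40.2014/60 = 179.670023
  W → negative
Point 3:
  Latitude: split at 2 digits → 15° and 52.522′; 15 + 52.522/60 = 15.875367
  S → negative
  λ: degrees = first 3 digits = 75, minutes = 19.9787; 75 + 19.9787/60 = 75.332978
  hemisphere W, so the sign is −
Point 4:
  Latitude: degrees = first 2 digits = 58, minutes = 27.2418; 58 + 27.2418/60 = 58.454030
  S → negative
  Lon: split at 3 digits → 018° and 26.64468′; 18 + 26.64468/60 = 18.444078
  E ⇒ keep positive
Point 5:
  Latitude: split at 2 digits → 47° and 14.2646′; 47 + 14.2646/60 = 47.237743
  N ⇒ keep positive
  λ: degrees = first 3 digits = 24, minutes = 41.4597; 24 + 41.4597/60 = 24.690995
  E → positive

1. 67.74181, -171.37008
2. -44.03315, -179.67002
3. -15.87537, -75.33298
4. -58.45403, 18.44408
5. 47.23774, 24.69100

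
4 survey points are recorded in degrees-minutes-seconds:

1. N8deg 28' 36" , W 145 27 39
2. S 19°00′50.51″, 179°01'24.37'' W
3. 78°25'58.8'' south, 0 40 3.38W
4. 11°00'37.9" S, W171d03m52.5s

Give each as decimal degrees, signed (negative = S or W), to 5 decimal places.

Point 1:
  Lat: 28′ + 36″ = 28.60000′; 8 + 28.60000/60 = 8.476667
  N ⇒ keep positive
  λ: 145 + 27/60 + 39/3600 = 145.460833
  W ⇒ negate
Point 2:
  Lat: 19° + 0/60 + 50.51/3600 = 19 + 0.000000 + 0.014031 = 19.014031
  hemisphere S, so the sign is −
  Longitude: 1′ + 24.37″ = 1.40617′; 179 + 1.40617/60 = 179.023436
  W ⇒ negate
Point 3:
  Lat: 78° + 25/60 + 58.8/3600 = 78 + 0.416667 + 0.016333 = 78.433000
  hemisphere S, so the sign is −
  Lon: 40′ + 3.38″ = 40.05633′; 0 + 40.05633/60 = 0.667606
  hemisphere W, so the sign is −
Point 4:
  Latitude: 0′ + 37.9″ = 0.63167′; 11 + 0.63167/60 = 11.010528
  hemisphere S, so the sign is −
  Lon: 3′ + 52.5″ = 3.87500′; 171 + 3.87500/60 = 171.064583
  W → negative

1. 8.47667, -145.46083
2. -19.01403, -179.02344
3. -78.43300, -0.66761
4. -11.01053, -171.06458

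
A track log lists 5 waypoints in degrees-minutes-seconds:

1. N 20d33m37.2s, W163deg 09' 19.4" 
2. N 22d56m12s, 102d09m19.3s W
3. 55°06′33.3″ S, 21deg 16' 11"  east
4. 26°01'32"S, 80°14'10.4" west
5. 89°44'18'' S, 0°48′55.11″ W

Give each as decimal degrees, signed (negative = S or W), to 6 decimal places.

1. 20.560333, -163.155389
2. 22.936667, -102.155361
3. -55.109250, 21.269722
4. -26.025556, -80.236222
5. -89.738333, -0.815308

Point 1:
  φ: 20° + 33/60 + 37.2/3600 = 20 + 0.550000 + 0.010333 = 20.5603333
  N → positive
  Longitude: 163 + 9/60 + 19.4/3600 = 163.1553889
  W ⇒ negate
Point 2:
  Latitude: 22° + 56/60 + 12/3600 = 22 + 0.933333 + 0.003333 = 22.9366667
  N → positive
  λ: 102 + 9/60 + 19.3/3600 = 102.1553611
  W ⇒ negate
Point 3:
  φ: 6′ + 33.3″ = 6.55500′; 55 + 6.55500/60 = 55.1092500
  hemisphere S, so the sign is −
  Lon: 21° + 16/60 + 11/3600 = 21 + 0.266667 + 0.003056 = 21.2697222
  E → positive
Point 4:
  Lat: 26 + 1/60 + 32/3600 = 26.0255556
  hemisphere S, so the sign is −
  Longitude: 80° + 14/60 + 10.4/3600 = 80 + 0.233333 + 0.002889 = 80.2362222
  W → negative
Point 5:
  Latitude: 89 + 44/60 + 18/3600 = 89.7383333
  S ⇒ negate
  λ: 48′ + 55.11″ = 48.91850′; 0 + 48.91850/60 = 0.8153083
  W ⇒ negate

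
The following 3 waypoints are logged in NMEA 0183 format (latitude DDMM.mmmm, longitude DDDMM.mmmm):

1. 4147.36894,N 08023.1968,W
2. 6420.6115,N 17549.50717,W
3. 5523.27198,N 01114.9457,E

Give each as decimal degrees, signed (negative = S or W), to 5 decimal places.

Point 1:
  φ: degrees = first 2 digits = 41, minutes = 47.36894; 41 + 47.36894/60 = 41.789482
  N ⇒ keep positive
  λ: split at 3 digits → 080° and 23.1968′; 80 + 23.1968/60 = 80.386613
  W → negative
Point 2:
  φ: split at 2 digits → 64° and 20.6115′; 64 + 20.6115/60 = 64.343525
  N → positive
  λ: split at 3 digits → 175° and 49.50717′; 175 + 49.50717/60 = 175.825120
  W ⇒ negate
Point 3:
  φ: split at 2 digits → 55° and 23.27198′; 55 + 23.27198/60 = 55.387866
  N → positive
  λ: degrees = first 3 digits = 11, minutes = 14.9457; 11 + 14.9457/60 = 11.249095
  E ⇒ keep positive

1. 41.78948, -80.38661
2. 64.34353, -175.82512
3. 55.38787, 11.24910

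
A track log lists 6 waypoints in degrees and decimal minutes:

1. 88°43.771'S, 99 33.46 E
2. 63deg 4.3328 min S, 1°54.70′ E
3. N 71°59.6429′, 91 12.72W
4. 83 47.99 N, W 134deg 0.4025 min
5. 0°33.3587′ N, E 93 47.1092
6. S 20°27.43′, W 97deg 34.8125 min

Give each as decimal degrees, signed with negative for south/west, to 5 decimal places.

1. -88.72952, 99.55767
2. -63.07221, 1.91167
3. 71.99405, -91.21200
4. 83.79983, -134.00671
5. 0.55598, 93.78515
6. -20.45717, -97.58021

Point 1:
  φ: 88 + 43.771/60 = 88.729517
  S ⇒ negate
  λ: 33.46′ = 0.557667°; total 99.557667
  E ⇒ keep positive
Point 2:
  Latitude: 63 + 4.3328/60 = 63.072213
  S ⇒ negate
  Lon: 54.7′ = 0.911667°; total 1.911667
  E → positive
Point 3:
  Lat: 71 + 59.6429/60 = 71.994048
  N → positive
  Longitude: 12.72′ = 0.212000°; total 91.212000
  W → negative
Point 4:
  Latitude: 83 + 47.99/60 = 83.799833
  N ⇒ keep positive
  Longitude: 0.4025′ = 0.006708°; total 134.006708
  W → negative
Point 5:
  Latitude: 33.3587′ = 0.555978°; total 0.555978
  N ⇒ keep positive
  Lon: 93 + 47.1092/60 = 93.785153
  E ⇒ keep positive
Point 6:
  Latitude: 27.43′ = 0.457167°; total 20.457167
  S → negative
  λ: 97 + 34.8125/60 = 97.580208
  hemisphere W, so the sign is −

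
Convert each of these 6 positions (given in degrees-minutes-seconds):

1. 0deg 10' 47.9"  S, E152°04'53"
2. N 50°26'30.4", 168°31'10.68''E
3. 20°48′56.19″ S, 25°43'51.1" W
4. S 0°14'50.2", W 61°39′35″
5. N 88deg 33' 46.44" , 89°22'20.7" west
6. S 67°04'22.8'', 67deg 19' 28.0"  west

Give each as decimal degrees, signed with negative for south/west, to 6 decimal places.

Point 1:
  Latitude: 10′ + 47.9″ = 10.79833′; 0 + 10.79833/60 = 0.1799722
  S → negative
  Lon: 4′ + 53″ = 4.88333′; 152 + 4.88333/60 = 152.0813889
  E → positive
Point 2:
  φ: 26′ + 30.4″ = 26.50667′; 50 + 26.50667/60 = 50.4417778
  N ⇒ keep positive
  Longitude: 31′ + 10.68″ = 31.17800′; 168 + 31.17800/60 = 168.5196333
  E → positive
Point 3:
  φ: 20 + 48/60 + 56.19/3600 = 20.8156083
  S → negative
  Lon: 25 + 43/60 + 51.1/3600 = 25.7308611
  hemisphere W, so the sign is −
Point 4:
  φ: 14′ + 50.2″ = 14.83667′; 0 + 14.83667/60 = 0.2472778
  S ⇒ negate
  Lon: 39′ + 35″ = 39.58333′; 61 + 39.58333/60 = 61.6597222
  W ⇒ negate
Point 5:
  φ: 33′ + 46.44″ = 33.77400′; 88 + 33.77400/60 = 88.5629000
  N ⇒ keep positive
  Longitude: 89° + 22/60 + 20.7/3600 = 89 + 0.366667 + 0.005750 = 89.3724167
  W ⇒ negate
Point 6:
  Latitude: 67 + 4/60 + 22.8/3600 = 67.0730000
  S → negative
  Lon: 67° + 19/60 + 28/3600 = 67 + 0.316667 + 0.007778 = 67.3244444
  W ⇒ negate

1. -0.179972, 152.081389
2. 50.441778, 168.519633
3. -20.815608, -25.730861
4. -0.247278, -61.659722
5. 88.562900, -89.372417
6. -67.073000, -67.324444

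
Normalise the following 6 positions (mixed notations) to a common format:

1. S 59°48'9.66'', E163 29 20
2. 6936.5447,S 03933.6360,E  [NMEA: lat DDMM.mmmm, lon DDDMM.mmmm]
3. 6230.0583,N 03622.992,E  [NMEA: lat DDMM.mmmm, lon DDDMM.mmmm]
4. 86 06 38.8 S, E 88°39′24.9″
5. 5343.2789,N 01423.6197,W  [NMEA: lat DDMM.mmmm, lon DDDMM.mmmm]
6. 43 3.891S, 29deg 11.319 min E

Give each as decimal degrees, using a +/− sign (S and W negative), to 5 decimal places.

Point 1:
  Lat: 48′ + 9.66″ = 48.16100′; 59 + 48.16100/60 = 59.802683
  S → negative
  Lon: 29′ + 20″ = 29.33333′; 163 + 29.33333/60 = 163.488889
  E ⇒ keep positive
Point 2:
  φ: split at 2 digits → 69° and 36.5447′; 69 + 36.5447/60 = 69.609078
  S → negative
  Longitude: split at 3 digits → 039° and 33.636′; 39 + 33.636/60 = 39.560600
  E → positive
Point 3:
  Lat: split at 2 digits → 62° and 30.0583′; 62 + 30.0583/60 = 62.500972
  N → positive
  Longitude: degrees = first 3 digits = 36, minutes = 22.992; 36 + 22.992/60 = 36.383200
  E ⇒ keep positive
Point 4:
  Lat: 6′ + 38.8″ = 6.64667′; 86 + 6.64667/60 = 86.110778
  S ⇒ negate
  Lon: 39′ + 24.9″ = 39.41500′; 88 + 39.41500/60 = 88.656917
  E → positive
Point 5:
  φ: split at 2 digits → 53° and 43.2789′; 53 + 43.2789/60 = 53.721315
  N → positive
  Lon: degrees = first 3 digits = 14, minutes = 23.6197; 14 + 23.6197/60 = 14.393662
  W → negative
Point 6:
  φ: 3.891′ = 0.064850°; total 43.064850
  S ⇒ negate
  Longitude: 29 + 11.319/60 = 29.188650
  E ⇒ keep positive

1. -59.80268, 163.48889
2. -69.60908, 39.56060
3. 62.50097, 36.38320
4. -86.11078, 88.65692
5. 53.72132, -14.39366
6. -43.06485, 29.18865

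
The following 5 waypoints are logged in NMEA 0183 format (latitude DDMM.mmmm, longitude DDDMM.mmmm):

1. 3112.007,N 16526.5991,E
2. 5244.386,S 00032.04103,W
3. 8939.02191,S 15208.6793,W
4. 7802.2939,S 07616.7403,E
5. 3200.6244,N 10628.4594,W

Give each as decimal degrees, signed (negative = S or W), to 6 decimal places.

1. 31.200117, 165.443318
2. -52.739767, -0.534017
3. -89.650365, -152.144655
4. -78.038232, 76.279005
5. 32.010407, -106.474323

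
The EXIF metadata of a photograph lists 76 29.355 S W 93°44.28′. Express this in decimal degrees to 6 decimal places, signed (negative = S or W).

Lat: 29.355′ = 0.489250°; total 76.4892500
S ⇒ negate
λ: 93 + 44.28/60 = 93.7380000
hemisphere W, so the sign is −

-76.489250, -93.738000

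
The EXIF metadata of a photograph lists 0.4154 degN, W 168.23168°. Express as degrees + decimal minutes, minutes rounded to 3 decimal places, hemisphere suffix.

0° 24.924′ N, 168° 13.901′ W

Latitude: 0° + 0.415400 × 60 = 0° 24.92400′
Lon: 168° + 0.231680 × 60 = 168° 13.90080′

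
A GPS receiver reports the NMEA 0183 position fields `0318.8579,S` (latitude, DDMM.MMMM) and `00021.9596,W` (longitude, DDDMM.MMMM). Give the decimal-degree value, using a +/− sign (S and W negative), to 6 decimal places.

φ: degrees = first 2 digits = 3, minutes = 18.8579; 3 + 18.8579/60 = 3.3142983
hemisphere S, so the sign is −
Longitude: split at 3 digits → 000° and 21.9596′; 0 + 21.9596/60 = 0.3659933
W ⇒ negate

-3.314298, -0.365993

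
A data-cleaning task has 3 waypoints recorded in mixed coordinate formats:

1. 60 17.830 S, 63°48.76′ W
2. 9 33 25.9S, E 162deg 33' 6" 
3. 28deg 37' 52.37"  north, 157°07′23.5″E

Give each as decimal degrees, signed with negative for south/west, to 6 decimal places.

Point 1:
  Lat: 17.83′ = 0.297167°; total 60.2971667
  hemisphere S, so the sign is −
  Longitude: 63 + 48.76/60 = 63.8126667
  hemisphere W, so the sign is −
Point 2:
  Latitude: 33′ + 25.9″ = 33.43167′; 9 + 33.43167/60 = 9.5571944
  S → negative
  λ: 162 + 33/60 + 6/3600 = 162.5516667
  E → positive
Point 3:
  Latitude: 28° + 37/60 + 52.37/3600 = 28 + 0.616667 + 0.014547 = 28.6312139
  N → positive
  Lon: 7′ + 23.5″ = 7.39167′; 157 + 7.39167/60 = 157.1231944
  E ⇒ keep positive

1. -60.297167, -63.812667
2. -9.557194, 162.551667
3. 28.631214, 157.123194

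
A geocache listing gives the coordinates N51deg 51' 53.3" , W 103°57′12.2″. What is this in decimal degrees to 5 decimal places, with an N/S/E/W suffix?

φ: 51 + 51/60 + 53.3/3600 = 51.864806
Lon: 103° + 57/60 + 12.2/3600 = 103 + 0.950000 + 0.003389 = 103.953389

51.86481° N, 103.95339° W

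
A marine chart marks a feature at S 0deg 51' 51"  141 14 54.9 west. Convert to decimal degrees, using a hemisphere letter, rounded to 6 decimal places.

φ: 0 + 51/60 + 51/3600 = 0.8641667
λ: 141° + 14/60 + 54.9/3600 = 141 + 0.233333 + 0.015250 = 141.2485833

0.864167° S, 141.248583° W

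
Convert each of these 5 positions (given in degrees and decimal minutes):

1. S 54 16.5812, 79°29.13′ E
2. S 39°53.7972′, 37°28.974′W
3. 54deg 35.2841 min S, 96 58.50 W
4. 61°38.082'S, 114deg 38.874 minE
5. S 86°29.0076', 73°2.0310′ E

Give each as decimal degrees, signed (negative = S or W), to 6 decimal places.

1. -54.276353, 79.485500
2. -39.896620, -37.482900
3. -54.588068, -96.975000
4. -61.634700, 114.647900
5. -86.483460, 73.033850

Point 1:
  Lat: 16.5812′ = 0.276353°; total 54.2763533
  hemisphere S, so the sign is −
  Lon: 29.13′ = 0.485500°; total 79.4855000
  E → positive
Point 2:
  Latitude: 53.7972′ = 0.896620°; total 39.8966200
  hemisphere S, so the sign is −
  Longitude: 28.974′ = 0.482900°; total 37.4829000
  hemisphere W, so the sign is −
Point 3:
  Latitude: 54 + 35.2841/60 = 54.5880683
  S → negative
  λ: 58.5′ = 0.975000°; total 96.9750000
  hemisphere W, so the sign is −
Point 4:
  Lat: 38.082′ = 0.634700°; total 61.6347000
  S ⇒ negate
  λ: 38.874′ = 0.647900°; total 114.6479000
  E → positive
Point 5:
  Latitude: 29.0076′ = 0.483460°; total 86.4834600
  hemisphere S, so the sign is −
  Lon: 73 + 2.031/60 = 73.0338500
  E → positive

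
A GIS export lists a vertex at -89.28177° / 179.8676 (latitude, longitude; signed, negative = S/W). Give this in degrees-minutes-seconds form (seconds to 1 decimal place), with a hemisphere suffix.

Latitude is negative → S; |value| = 89.281770
φ: whole degrees 89; 16.90620′ → 16′ and 54.372″
Lon: 0.867600 × 60 = 52.05600′ → 52′, remainder × 60 = 3.360″

89°16′54.4″ S, 179°52′3.4″ E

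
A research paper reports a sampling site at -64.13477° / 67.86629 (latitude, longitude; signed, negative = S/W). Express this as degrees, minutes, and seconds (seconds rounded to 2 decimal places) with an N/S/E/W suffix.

Latitude is negative → S; |value| = 64.134770
Latitude: 0.134770° → 8.08620′; 0.08620 × 60 = 5.1720″
Lon: whole degrees 67; 51.97740′ → 51′ and 58.6440″

64°08′5.17″ S, 67°51′58.64″ E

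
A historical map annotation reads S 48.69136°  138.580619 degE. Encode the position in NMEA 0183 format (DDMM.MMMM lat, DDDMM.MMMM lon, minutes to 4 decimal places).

4841.4816,S / 13834.8371,E

Latitude: minutes = (48.691360 − 48) × 60 = 41.481600
Lon: 138° + 0.580619 × 60 = 138° 34.837140′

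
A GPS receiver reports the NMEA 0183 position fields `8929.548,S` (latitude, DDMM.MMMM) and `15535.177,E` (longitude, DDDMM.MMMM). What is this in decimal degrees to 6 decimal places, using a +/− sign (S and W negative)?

φ: degrees = first 2 digits = 89, minutes = 29.548; 89 + 29.548/60 = 89.4924667
S → negative
Lon: split at 3 digits → 155° and 35.177′; 155 + 35.177/60 = 155.5862833
E → positive

-89.492467, 155.586283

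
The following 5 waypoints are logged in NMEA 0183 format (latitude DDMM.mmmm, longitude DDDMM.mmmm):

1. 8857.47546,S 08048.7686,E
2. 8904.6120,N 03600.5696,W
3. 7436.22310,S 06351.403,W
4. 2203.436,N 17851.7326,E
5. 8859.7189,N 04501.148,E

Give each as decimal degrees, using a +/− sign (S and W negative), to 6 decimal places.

1. -88.957924, 80.812810
2. 89.076867, -36.009493
3. -74.603718, -63.856717
4. 22.057267, 178.862210
5. 88.995315, 45.019133

Point 1:
  φ: split at 2 digits → 88° and 57.47546′; 88 + 57.47546/60 = 88.9579243
  S → negative
  Longitude: split at 3 digits → 080° and 48.7686′; 80 + 48.7686/60 = 80.8128100
  E ⇒ keep positive
Point 2:
  Lat: split at 2 digits → 89° and 4.612′; 89 + 4.612/60 = 89.0768667
  N → positive
  Longitude: split at 3 digits → 036° and 0.5696′; 36 + 0.5696/60 = 36.0094933
  hemisphere W, so the sign is −
Point 3:
  Lat: degrees = first 2 digits = 74, minutes = 36.2231; 74 + 36.2231/60 = 74.6037183
  S → negative
  Lon: degrees = first 3 digits = 63, minutes = 51.403; 63 + 51.403/60 = 63.8567167
  hemisphere W, so the sign is −
Point 4:
  Lat: split at 2 digits → 22° and 3.436′; 22 + 3.436/60 = 22.0572667
  N ⇒ keep positive
  λ: degrees = first 3 digits = 178, minutes = 51.7326; 178 + 51.7326/60 = 178.8622100
  E → positive
Point 5:
  Latitude: split at 2 digits → 88° and 59.7189′; 88 + 59.7189/60 = 88.9953150
  N → positive
  Longitude: split at 3 digits → 045° and 1.148′; 45 + 1.148/60 = 45.0191333
  E → positive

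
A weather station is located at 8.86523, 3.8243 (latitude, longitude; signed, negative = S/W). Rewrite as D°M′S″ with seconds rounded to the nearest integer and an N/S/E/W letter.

8°51′55″ N, 3°49′27″ E

φ: whole degrees 8; 51.91380′ → 51′ and 54.83″
λ: 0.824300 × 60 = 49.45800′ → 49′, remainder × 60 = 27.48″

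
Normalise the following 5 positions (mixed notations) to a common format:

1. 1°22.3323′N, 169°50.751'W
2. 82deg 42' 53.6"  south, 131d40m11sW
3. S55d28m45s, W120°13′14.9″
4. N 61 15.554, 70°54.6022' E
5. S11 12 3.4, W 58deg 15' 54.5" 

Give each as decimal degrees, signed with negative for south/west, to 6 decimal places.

Point 1:
  Latitude: 1 + 22.3323/60 = 1.3722050
  N → positive
  λ: 50.751′ = 0.845850°; total 169.8458500
  W ⇒ negate
Point 2:
  φ: 42′ + 53.6″ = 42.89333′; 82 + 42.89333/60 = 82.7148889
  hemisphere S, so the sign is −
  λ: 131 + 40/60 + 11/3600 = 131.6697222
  hemisphere W, so the sign is −
Point 3:
  Lat: 28′ + 45″ = 28.75000′; 55 + 28.75000/60 = 55.4791667
  S → negative
  Lon: 13′ + 14.9″ = 13.24833′; 120 + 13.24833/60 = 120.2208056
  hemisphere W, so the sign is −
Point 4:
  Latitude: 61 + 15.554/60 = 61.2592333
  N ⇒ keep positive
  Longitude: 70 + 54.6022/60 = 70.9100367
  E → positive
Point 5:
  φ: 12′ + 3.4″ = 12.05667′; 11 + 12.05667/60 = 11.2009444
  S ⇒ negate
  Lon: 15′ + 54.5″ = 15.90833′; 58 + 15.90833/60 = 58.2651389
  W → negative

1. 1.372205, -169.845850
2. -82.714889, -131.669722
3. -55.479167, -120.220806
4. 61.259233, 70.910037
5. -11.200944, -58.265139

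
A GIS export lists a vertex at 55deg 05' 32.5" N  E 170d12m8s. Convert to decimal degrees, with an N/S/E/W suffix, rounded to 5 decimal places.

Latitude: 55° + 5/60 + 32.5/3600 = 55 + 0.083333 + 0.009028 = 55.092361
Lon: 170° + 12/60 + 8/3600 = 170 + 0.200000 + 0.002222 = 170.202222

55.09236° N, 170.20222° E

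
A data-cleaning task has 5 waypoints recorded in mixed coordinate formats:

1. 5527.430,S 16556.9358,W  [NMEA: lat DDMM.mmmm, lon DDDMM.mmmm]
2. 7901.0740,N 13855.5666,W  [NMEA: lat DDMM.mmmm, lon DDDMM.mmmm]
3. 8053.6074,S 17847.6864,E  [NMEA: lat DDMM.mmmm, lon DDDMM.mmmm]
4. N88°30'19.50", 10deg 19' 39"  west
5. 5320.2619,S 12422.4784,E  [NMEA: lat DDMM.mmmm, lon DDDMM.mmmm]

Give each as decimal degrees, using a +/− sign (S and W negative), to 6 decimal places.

1. -55.457167, -165.948930
2. 79.017900, -138.926110
3. -80.893457, 178.794773
4. 88.505417, -10.327500
5. -53.337698, 124.374640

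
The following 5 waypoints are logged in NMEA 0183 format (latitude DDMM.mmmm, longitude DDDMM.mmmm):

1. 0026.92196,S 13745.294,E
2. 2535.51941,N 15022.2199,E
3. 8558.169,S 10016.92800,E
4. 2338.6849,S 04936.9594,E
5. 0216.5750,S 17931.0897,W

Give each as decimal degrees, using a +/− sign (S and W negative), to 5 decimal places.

Point 1:
  Lat: split at 2 digits → 00° and 26.92196′; 0 + 26.92196/60 = 0.448699
  S → negative
  Lon: split at 3 digits → 137° and 45.294′; 137 + 45.294/60 = 137.754900
  E ⇒ keep positive
Point 2:
  φ: split at 2 digits → 25° and 35.51941′; 25 + 35.51941/60 = 25.591990
  N → positive
  λ: degrees = first 3 digits = 150, minutes = 22.2199; 150 + 22.2199/60 = 150.370332
  E → positive
Point 3:
  Lat: degrees = first 2 digits = 85, minutes = 58.169; 85 + 58.169/60 = 85.969483
  S → negative
  λ: degrees = first 3 digits = 100, minutes = 16.928; 100 + 16.928/60 = 100.282133
  E ⇒ keep positive
Point 4:
  Lat: degrees = first 2 digits = 23, minutes = 38.6849; 23 + 38.6849/60 = 23.644748
  S → negative
  λ: degrees = first 3 digits = 49, minutes = 36.9594; 49 + 36.9594/60 = 49.615990
  E → positive
Point 5:
  Latitude: split at 2 digits → 02° and 16.575′; 2 + 16.575/60 = 2.276250
  S → negative
  λ: split at 3 digits → 179° and 31.0897′; 179 + 31.0897/60 = 179.518162
  W ⇒ negate

1. -0.44870, 137.75490
2. 25.59199, 150.37033
3. -85.96948, 100.28213
4. -23.64475, 49.61599
5. -2.27625, -179.51816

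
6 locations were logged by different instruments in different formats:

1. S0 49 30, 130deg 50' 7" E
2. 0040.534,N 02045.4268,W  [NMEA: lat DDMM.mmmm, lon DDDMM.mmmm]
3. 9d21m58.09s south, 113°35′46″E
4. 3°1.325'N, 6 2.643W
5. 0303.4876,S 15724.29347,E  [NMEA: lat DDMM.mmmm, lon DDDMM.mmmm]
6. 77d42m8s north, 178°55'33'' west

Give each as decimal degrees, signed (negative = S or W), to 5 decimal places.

Point 1:
  φ: 49′ + 30″ = 49.50000′; 0 + 49.50000/60 = 0.825000
  hemisphere S, so the sign is −
  Longitude: 50′ + 7″ = 50.11667′; 130 + 50.11667/60 = 130.835278
  E ⇒ keep positive
Point 2:
  φ: degrees = first 2 digits = 0, minutes = 40.534; 0 + 40.534/60 = 0.675567
  N → positive
  Lon: split at 3 digits → 020° and 45.4268′; 20 + 45.4268/60 = 20.757113
  hemisphere W, so the sign is −
Point 3:
  Latitude: 21′ + 58.09″ = 21.96817′; 9 + 21.96817/60 = 9.366136
  S ⇒ negate
  λ: 35′ + 46″ = 35.76667′; 113 + 35.76667/60 = 113.596111
  E ⇒ keep positive
Point 4:
  φ: 3 + 1.325/60 = 3.022083
  N ⇒ keep positive
  λ: 6 + 2.643/60 = 6.044050
  W ⇒ negate
Point 5:
  Latitude: split at 2 digits → 03° and 3.4876′; 3 + 3.4876/60 = 3.058127
  hemisphere S, so the sign is −
  Longitude: degrees = first 3 digits = 157, minutes = 24.29347; 157 + 24.29347/60 = 157.404891
  E ⇒ keep positive
Point 6:
  φ: 42′ + 8″ = 42.13333′; 77 + 42.13333/60 = 77.702222
  N → positive
  Longitude: 55′ + 33″ = 55.55000′; 178 + 55.55000/60 = 178.925833
  W → negative

1. -0.82500, 130.83528
2. 0.67557, -20.75711
3. -9.36614, 113.59611
4. 3.02208, -6.04405
5. -3.05813, 157.40489
6. 77.70222, -178.92583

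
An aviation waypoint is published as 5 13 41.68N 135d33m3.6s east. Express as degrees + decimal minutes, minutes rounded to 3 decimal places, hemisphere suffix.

5° 13.695′ N, 135° 33.060′ E

Lat: 13 + 41.68/60 = 13.69467′
Longitude: seconds/60 = 0.06000; minutes = 33 + 0.06000 = 33.06000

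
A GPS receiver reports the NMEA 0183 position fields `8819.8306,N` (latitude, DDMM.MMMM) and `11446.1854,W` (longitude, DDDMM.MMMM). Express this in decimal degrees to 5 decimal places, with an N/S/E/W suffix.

Latitude: split at 2 digits → 88° and 19.8306′; 88 + 19.8306/60 = 88.330510
λ: split at 3 digits → 114° and 46.1854′; 114 + 46.1854/60 = 114.769757

88.33051° N, 114.76976° W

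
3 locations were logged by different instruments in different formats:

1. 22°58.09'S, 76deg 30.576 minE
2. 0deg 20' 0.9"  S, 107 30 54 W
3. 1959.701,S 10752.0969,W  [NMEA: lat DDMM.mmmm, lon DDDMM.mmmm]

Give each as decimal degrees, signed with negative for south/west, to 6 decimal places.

Point 1:
  Latitude: 22 + 58.09/60 = 22.9681667
  hemisphere S, so the sign is −
  Longitude: 30.576′ = 0.509600°; total 76.5096000
  E → positive
Point 2:
  φ: 20′ + 0.9″ = 20.01500′; 0 + 20.01500/60 = 0.3335833
  S ⇒ negate
  λ: 30′ + 54″ = 30.90000′; 107 + 30.90000/60 = 107.5150000
  W → negative
Point 3:
  φ: degrees = first 2 digits = 19, minutes = 59.701; 19 + 59.701/60 = 19.9950167
  S ⇒ negate
  Longitude: degrees = first 3 digits = 107, minutes = 52.0969; 107 + 52.0969/60 = 107.8682817
  W ⇒ negate

1. -22.968167, 76.509600
2. -0.333583, -107.515000
3. -19.995017, -107.868282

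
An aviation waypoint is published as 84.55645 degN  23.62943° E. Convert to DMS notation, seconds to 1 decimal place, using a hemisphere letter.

Latitude: whole degrees 84; 33.38700′ → 33′ and 23.220″
Lon: 0.629430° → 37.76580′; 0.76580 × 60 = 45.948″

84°33′23.2″ N, 23°37′45.9″ E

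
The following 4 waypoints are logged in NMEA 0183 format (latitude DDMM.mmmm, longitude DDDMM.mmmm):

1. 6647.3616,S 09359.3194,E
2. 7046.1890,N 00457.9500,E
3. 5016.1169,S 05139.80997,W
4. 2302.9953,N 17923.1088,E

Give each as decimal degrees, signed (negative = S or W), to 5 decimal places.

1. -66.78936, 93.98866
2. 70.76982, 4.96583
3. -50.26862, -51.66350
4. 23.04992, 179.38515

Point 1:
  φ: split at 2 digits → 66° and 47.3616′; 66 + 47.3616/60 = 66.789360
  hemisphere S, so the sign is −
  Longitude: degrees = first 3 digits = 93, minutes = 59.3194; 93 + 59.3194/60 = 93.988657
  E → positive
Point 2:
  φ: split at 2 digits → 70° and 46.189′; 70 + 46.189/60 = 70.769817
  N → positive
  λ: degrees = first 3 digits = 4, minutes = 57.95; 4 + 57.95/60 = 4.965833
  E ⇒ keep positive
Point 3:
  Latitude: split at 2 digits → 50° and 16.1169′; 50 + 16.1169/60 = 50.268615
  S ⇒ negate
  λ: split at 3 digits → 051° and 39.80997′; 51 + 39.80997/60 = 51.663500
  W → negative
Point 4:
  Lat: degrees = first 2 digits = 23, minutes = 2.9953; 23 + 2.9953/60 = 23.049922
  N → positive
  Longitude: degrees = first 3 digits = 179, minutes = 23.1088; 179 + 23.1088/60 = 179.385147
  E ⇒ keep positive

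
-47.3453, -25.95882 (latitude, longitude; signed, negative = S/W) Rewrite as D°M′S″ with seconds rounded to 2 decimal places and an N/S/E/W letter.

Latitude is negative → S; |value| = 47.345300
Lat: 0.345300 × 60 = 20.71800′ → 20′, remainder × 60 = 43.0800″
Longitude is negative → W; |value| = 25.958820
λ: 0.958820° → 57.52920′; 0.52920 × 60 = 31.7520″

47°20′43.08″ S, 25°57′31.75″ W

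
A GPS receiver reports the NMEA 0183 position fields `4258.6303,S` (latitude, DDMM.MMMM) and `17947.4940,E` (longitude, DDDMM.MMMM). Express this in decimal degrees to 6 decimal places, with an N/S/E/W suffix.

φ: degrees = first 2 digits = 42, minutes = 58.6303; 42 + 58.6303/60 = 42.9771717
λ: degrees = first 3 digits = 179, minutes = 47.494; 179 + 47.494/60 = 179.7915667

42.977172° S, 179.791567° E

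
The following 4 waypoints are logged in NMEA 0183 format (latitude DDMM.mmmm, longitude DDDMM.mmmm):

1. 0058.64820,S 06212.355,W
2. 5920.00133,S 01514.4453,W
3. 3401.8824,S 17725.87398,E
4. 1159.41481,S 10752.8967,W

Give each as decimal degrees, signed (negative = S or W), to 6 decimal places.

1. -0.977470, -62.205917
2. -59.333356, -15.240755
3. -34.031373, 177.431233
4. -11.990247, -107.881612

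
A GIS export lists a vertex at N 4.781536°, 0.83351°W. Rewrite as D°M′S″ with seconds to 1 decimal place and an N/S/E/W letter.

Latitude: 0.781536 × 60 = 46.89216′ → 46′, remainder × 60 = 53.530″
Lon: whole degrees 0; 50.01060′ → 50′ and 0.636″

4°46′53.5″ N, 0°50′0.6″ W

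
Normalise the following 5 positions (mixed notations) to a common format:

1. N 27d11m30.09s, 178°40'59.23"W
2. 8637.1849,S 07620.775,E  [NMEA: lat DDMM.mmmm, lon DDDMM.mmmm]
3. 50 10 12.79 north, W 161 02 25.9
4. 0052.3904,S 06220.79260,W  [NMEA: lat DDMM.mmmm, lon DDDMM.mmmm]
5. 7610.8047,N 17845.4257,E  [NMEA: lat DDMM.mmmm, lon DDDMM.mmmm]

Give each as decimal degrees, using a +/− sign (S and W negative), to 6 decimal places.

1. 27.191692, -178.683119
2. -86.619748, 76.346250
3. 50.170219, -161.040528
4. -0.873173, -62.346543
5. 76.180078, 178.757095

Point 1:
  φ: 27 + 11/60 + 30.09/3600 = 27.1916917
  N → positive
  Lon: 178° + 40/60 + 59.23/3600 = 178 + 0.666667 + 0.016453 = 178.6831194
  W → negative
Point 2:
  Latitude: split at 2 digits → 86° and 37.1849′; 86 + 37.1849/60 = 86.6197483
  hemisphere S, so the sign is −
  λ: split at 3 digits → 076° and 20.775′; 76 + 20.775/60 = 76.3462500
  E → positive
Point 3:
  Latitude: 10′ + 12.79″ = 10.21317′; 50 + 10.21317/60 = 50.1702194
  N → positive
  λ: 2′ + 25.9″ = 2.43167′; 161 + 2.43167/60 = 161.0405278
  W → negative
Point 4:
  φ: degrees = first 2 digits = 0, minutes = 52.3904; 0 + 52.3904/60 = 0.8731733
  hemisphere S, so the sign is −
  Lon: degrees = first 3 digits = 62, minutes = 20.7926; 62 + 20.7926/60 = 62.3465433
  W ⇒ negate
Point 5:
  Latitude: degrees = first 2 digits = 76, minutes = 10.8047; 76 + 10.8047/60 = 76.1800783
  N ⇒ keep positive
  λ: degrees = first 3 digits = 178, minutes = 45.4257; 178 + 45.4257/60 = 178.7570950
  E ⇒ keep positive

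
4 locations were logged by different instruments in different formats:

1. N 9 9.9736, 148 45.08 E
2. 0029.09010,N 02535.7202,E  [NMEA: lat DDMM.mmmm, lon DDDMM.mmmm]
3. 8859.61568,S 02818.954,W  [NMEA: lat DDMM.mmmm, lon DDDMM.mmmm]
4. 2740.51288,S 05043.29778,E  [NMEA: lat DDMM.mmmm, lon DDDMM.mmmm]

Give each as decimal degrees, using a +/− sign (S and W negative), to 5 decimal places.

1. 9.16623, 148.75133
2. 0.48484, 25.59534
3. -88.99359, -28.31590
4. -27.67521, 50.72163

Point 1:
  Latitude: 9.9736′ = 0.166227°; total 9.166227
  N ⇒ keep positive
  Longitude: 148 + 45.08/60 = 148.751333
  E ⇒ keep positive
Point 2:
  Latitude: split at 2 digits → 00° and 29.0901′; 0 + 29.0901/60 = 0.484835
  N ⇒ keep positive
  Lon: degrees = first 3 digits = 25, minutes = 35.7202; 25 + 35.7202/60 = 25.595337
  E → positive
Point 3:
  φ: degrees = first 2 digits = 88, minutes = 59.61568; 88 + 59.61568/60 = 88.993595
  S ⇒ negate
  Lon: split at 3 digits → 028° and 18.954′; 28 + 18.954/60 = 28.315900
  W ⇒ negate
Point 4:
  φ: degrees = first 2 digits = 27, minutes = 40.51288; 27 + 40.51288/60 = 27.675215
  hemisphere S, so the sign is −
  Lon: split at 3 digits → 050° and 43.29778′; 50 + 43.29778/60 = 50.721630
  E ⇒ keep positive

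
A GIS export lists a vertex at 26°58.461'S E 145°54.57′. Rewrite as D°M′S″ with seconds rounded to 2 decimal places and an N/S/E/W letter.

26°58′27.66″ S, 145°54′34.20″ E

Lat: fractional minutes 0.46100 × 60 = 27.6600″
Longitude: 54.57000′ → 54′ and 0.57000 × 60 = 34.2000″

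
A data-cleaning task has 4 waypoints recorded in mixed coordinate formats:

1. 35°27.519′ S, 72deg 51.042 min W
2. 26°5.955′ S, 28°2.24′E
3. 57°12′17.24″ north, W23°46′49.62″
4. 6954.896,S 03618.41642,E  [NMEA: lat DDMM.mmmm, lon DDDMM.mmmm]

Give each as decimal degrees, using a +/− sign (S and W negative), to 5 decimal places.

Point 1:
  Lat: 35 + 27.519/60 = 35.458650
  S ⇒ negate
  λ: 72 + 51.042/60 = 72.850700
  W → negative
Point 2:
  Lat: 5.955′ = 0.099250°; total 26.099250
  S ⇒ negate
  Longitude: 28 + 2.24/60 = 28.037333
  E → positive
Point 3:
  Latitude: 12′ + 17.24″ = 12.28733′; 57 + 12.28733/60 = 57.204789
  N → positive
  Lon: 23° + 46/60 + 49.62/3600 = 23 + 0.766667 + 0.013783 = 23.780450
  hemisphere W, so the sign is −
Point 4:
  Latitude: degrees = first 2 digits = 69, minutes = 54.896; 69 + 54.896/60 = 69.914933
  S ⇒ negate
  λ: degrees = first 3 digits = 36, minutes = 18.41642; 36 + 18.41642/60 = 36.306940
  E ⇒ keep positive

1. -35.45865, -72.85070
2. -26.09925, 28.03733
3. 57.20479, -23.78045
4. -69.91493, 36.30694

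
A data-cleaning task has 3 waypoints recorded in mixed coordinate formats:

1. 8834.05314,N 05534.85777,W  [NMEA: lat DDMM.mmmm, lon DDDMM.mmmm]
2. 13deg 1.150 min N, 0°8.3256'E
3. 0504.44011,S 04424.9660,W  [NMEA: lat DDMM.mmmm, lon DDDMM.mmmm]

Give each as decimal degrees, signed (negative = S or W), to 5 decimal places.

1. 88.56755, -55.58096
2. 13.01917, 0.13876
3. -5.07400, -44.41610

Point 1:
  φ: degrees = first 2 digits = 88, minutes = 34.05314; 88 + 34.05314/60 = 88.567552
  N ⇒ keep positive
  Longitude: degrees = first 3 digits = 55, minutes = 34.85777; 55 + 34.85777/60 = 55.580963
  W → negative
Point 2:
  Lat: 1.15′ = 0.019167°; total 13.019167
  N ⇒ keep positive
  Lon: 0 + 8.3256/60 = 0.138760
  E ⇒ keep positive
Point 3:
  φ: split at 2 digits → 05° and 4.44011′; 5 + 4.44011/60 = 5.074002
  S → negative
  Lon: split at 3 digits → 044° and 24.966′; 44 + 24.966/60 = 44.416100
  W ⇒ negate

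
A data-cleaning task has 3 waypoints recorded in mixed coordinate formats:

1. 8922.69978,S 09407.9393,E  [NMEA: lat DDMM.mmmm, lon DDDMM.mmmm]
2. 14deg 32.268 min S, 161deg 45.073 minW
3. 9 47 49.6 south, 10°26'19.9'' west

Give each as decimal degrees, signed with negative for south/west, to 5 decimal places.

Point 1:
  Lat: split at 2 digits → 89° and 22.69978′; 89 + 22.69978/60 = 89.378330
  S ⇒ negate
  Longitude: split at 3 digits → 094° and 7.9393′; 94 + 7.9393/60 = 94.132322
  E ⇒ keep positive
Point 2:
  φ: 32.268′ = 0.537800°; total 14.537800
  S ⇒ negate
  Lon: 45.073′ = 0.751217°; total 161.751217
  hemisphere W, so the sign is −
Point 3:
  Lat: 9° + 47/60 + 49.6/3600 = 9 + 0.783333 + 0.013778 = 9.797111
  S ⇒ negate
  Longitude: 26′ + 19.9″ = 26.33167′; 10 + 26.33167/60 = 10.438861
  hemisphere W, so the sign is −

1. -89.37833, 94.13232
2. -14.53780, -161.75122
3. -9.79711, -10.43886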